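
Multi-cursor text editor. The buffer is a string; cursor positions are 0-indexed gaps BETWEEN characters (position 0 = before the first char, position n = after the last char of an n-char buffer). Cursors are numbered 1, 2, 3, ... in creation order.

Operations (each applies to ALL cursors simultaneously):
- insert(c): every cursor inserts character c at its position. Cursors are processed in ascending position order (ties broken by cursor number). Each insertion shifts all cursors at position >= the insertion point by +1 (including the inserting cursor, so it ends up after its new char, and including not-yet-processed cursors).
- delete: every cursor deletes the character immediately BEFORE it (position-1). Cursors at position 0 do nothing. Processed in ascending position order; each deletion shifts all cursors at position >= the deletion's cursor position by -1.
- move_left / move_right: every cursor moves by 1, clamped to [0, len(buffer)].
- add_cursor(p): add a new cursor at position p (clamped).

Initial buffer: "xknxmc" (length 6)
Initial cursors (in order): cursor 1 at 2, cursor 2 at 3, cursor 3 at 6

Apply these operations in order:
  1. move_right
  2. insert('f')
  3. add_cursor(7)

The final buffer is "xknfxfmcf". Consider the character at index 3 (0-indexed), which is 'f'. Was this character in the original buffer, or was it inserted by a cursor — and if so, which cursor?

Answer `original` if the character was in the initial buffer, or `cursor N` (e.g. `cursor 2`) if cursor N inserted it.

Answer: cursor 1

Derivation:
After op 1 (move_right): buffer="xknxmc" (len 6), cursors c1@3 c2@4 c3@6, authorship ......
After op 2 (insert('f')): buffer="xknfxfmcf" (len 9), cursors c1@4 c2@6 c3@9, authorship ...1.2..3
After op 3 (add_cursor(7)): buffer="xknfxfmcf" (len 9), cursors c1@4 c2@6 c4@7 c3@9, authorship ...1.2..3
Authorship (.=original, N=cursor N): . . . 1 . 2 . . 3
Index 3: author = 1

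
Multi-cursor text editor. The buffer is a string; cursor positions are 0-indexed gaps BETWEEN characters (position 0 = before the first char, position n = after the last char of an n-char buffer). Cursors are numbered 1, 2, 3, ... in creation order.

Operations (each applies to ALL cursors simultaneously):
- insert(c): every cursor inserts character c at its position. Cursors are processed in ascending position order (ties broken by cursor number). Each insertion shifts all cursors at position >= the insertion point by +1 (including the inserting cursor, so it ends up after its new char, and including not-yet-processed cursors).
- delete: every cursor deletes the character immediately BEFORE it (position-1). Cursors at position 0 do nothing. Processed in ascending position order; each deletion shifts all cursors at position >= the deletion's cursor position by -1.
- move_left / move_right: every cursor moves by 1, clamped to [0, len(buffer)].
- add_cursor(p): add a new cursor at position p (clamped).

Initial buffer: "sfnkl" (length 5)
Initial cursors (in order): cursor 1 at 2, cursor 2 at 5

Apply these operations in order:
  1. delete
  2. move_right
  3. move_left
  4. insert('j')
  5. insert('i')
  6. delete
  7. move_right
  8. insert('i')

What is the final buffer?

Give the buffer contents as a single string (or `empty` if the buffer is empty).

After op 1 (delete): buffer="snk" (len 3), cursors c1@1 c2@3, authorship ...
After op 2 (move_right): buffer="snk" (len 3), cursors c1@2 c2@3, authorship ...
After op 3 (move_left): buffer="snk" (len 3), cursors c1@1 c2@2, authorship ...
After op 4 (insert('j')): buffer="sjnjk" (len 5), cursors c1@2 c2@4, authorship .1.2.
After op 5 (insert('i')): buffer="sjinjik" (len 7), cursors c1@3 c2@6, authorship .11.22.
After op 6 (delete): buffer="sjnjk" (len 5), cursors c1@2 c2@4, authorship .1.2.
After op 7 (move_right): buffer="sjnjk" (len 5), cursors c1@3 c2@5, authorship .1.2.
After op 8 (insert('i')): buffer="sjnijki" (len 7), cursors c1@4 c2@7, authorship .1.12.2

Answer: sjnijki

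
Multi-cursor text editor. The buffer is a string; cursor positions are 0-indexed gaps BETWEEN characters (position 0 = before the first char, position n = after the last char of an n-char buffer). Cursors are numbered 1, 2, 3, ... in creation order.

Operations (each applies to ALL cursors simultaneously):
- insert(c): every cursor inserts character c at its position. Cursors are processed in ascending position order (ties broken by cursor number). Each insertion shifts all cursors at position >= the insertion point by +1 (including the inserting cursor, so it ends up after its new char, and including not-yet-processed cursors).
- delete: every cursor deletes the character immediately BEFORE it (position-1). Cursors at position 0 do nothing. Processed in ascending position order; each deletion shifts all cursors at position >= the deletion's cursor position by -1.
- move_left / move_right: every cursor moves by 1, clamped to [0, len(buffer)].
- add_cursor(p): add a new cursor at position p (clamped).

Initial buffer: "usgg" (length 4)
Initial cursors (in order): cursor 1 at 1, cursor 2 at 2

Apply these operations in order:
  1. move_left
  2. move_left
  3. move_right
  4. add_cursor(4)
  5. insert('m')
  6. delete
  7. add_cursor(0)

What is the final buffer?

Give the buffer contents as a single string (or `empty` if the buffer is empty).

After op 1 (move_left): buffer="usgg" (len 4), cursors c1@0 c2@1, authorship ....
After op 2 (move_left): buffer="usgg" (len 4), cursors c1@0 c2@0, authorship ....
After op 3 (move_right): buffer="usgg" (len 4), cursors c1@1 c2@1, authorship ....
After op 4 (add_cursor(4)): buffer="usgg" (len 4), cursors c1@1 c2@1 c3@4, authorship ....
After op 5 (insert('m')): buffer="ummsggm" (len 7), cursors c1@3 c2@3 c3@7, authorship .12...3
After op 6 (delete): buffer="usgg" (len 4), cursors c1@1 c2@1 c3@4, authorship ....
After op 7 (add_cursor(0)): buffer="usgg" (len 4), cursors c4@0 c1@1 c2@1 c3@4, authorship ....

Answer: usgg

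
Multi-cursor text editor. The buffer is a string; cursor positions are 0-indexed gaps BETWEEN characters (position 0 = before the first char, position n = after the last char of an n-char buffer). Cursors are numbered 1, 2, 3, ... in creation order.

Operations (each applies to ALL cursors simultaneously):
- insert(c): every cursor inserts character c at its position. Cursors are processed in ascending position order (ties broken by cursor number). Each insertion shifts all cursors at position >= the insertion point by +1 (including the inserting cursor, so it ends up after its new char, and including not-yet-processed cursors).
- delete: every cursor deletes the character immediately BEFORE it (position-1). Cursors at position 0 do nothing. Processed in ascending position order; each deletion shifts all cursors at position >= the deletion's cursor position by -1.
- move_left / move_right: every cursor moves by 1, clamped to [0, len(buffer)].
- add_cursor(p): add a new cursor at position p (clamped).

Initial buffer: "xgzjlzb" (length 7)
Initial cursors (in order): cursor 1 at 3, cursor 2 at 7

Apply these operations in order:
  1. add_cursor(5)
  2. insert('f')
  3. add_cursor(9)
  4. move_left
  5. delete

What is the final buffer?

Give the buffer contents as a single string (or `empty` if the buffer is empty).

Answer: xgfjff

Derivation:
After op 1 (add_cursor(5)): buffer="xgzjlzb" (len 7), cursors c1@3 c3@5 c2@7, authorship .......
After op 2 (insert('f')): buffer="xgzfjlfzbf" (len 10), cursors c1@4 c3@7 c2@10, authorship ...1..3..2
After op 3 (add_cursor(9)): buffer="xgzfjlfzbf" (len 10), cursors c1@4 c3@7 c4@9 c2@10, authorship ...1..3..2
After op 4 (move_left): buffer="xgzfjlfzbf" (len 10), cursors c1@3 c3@6 c4@8 c2@9, authorship ...1..3..2
After op 5 (delete): buffer="xgfjff" (len 6), cursors c1@2 c3@4 c2@5 c4@5, authorship ..1.32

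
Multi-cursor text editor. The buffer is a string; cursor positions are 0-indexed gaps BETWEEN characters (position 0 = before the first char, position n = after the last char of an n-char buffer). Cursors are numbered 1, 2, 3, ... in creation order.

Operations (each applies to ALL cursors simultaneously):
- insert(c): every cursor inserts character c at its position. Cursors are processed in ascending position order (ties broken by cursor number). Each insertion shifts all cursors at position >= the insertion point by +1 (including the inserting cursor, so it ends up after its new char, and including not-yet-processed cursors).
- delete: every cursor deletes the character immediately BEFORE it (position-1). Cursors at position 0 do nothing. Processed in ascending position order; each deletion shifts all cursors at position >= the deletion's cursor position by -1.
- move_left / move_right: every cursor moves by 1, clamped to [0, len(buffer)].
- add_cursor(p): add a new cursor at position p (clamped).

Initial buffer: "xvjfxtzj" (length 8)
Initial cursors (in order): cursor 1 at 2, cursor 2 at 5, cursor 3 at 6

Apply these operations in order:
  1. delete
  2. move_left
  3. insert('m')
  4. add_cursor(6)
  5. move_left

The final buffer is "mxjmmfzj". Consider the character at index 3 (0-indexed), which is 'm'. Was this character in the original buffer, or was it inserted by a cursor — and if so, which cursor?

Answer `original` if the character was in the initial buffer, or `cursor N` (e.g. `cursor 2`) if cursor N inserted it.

After op 1 (delete): buffer="xjfzj" (len 5), cursors c1@1 c2@3 c3@3, authorship .....
After op 2 (move_left): buffer="xjfzj" (len 5), cursors c1@0 c2@2 c3@2, authorship .....
After op 3 (insert('m')): buffer="mxjmmfzj" (len 8), cursors c1@1 c2@5 c3@5, authorship 1..23...
After op 4 (add_cursor(6)): buffer="mxjmmfzj" (len 8), cursors c1@1 c2@5 c3@5 c4@6, authorship 1..23...
After op 5 (move_left): buffer="mxjmmfzj" (len 8), cursors c1@0 c2@4 c3@4 c4@5, authorship 1..23...
Authorship (.=original, N=cursor N): 1 . . 2 3 . . .
Index 3: author = 2

Answer: cursor 2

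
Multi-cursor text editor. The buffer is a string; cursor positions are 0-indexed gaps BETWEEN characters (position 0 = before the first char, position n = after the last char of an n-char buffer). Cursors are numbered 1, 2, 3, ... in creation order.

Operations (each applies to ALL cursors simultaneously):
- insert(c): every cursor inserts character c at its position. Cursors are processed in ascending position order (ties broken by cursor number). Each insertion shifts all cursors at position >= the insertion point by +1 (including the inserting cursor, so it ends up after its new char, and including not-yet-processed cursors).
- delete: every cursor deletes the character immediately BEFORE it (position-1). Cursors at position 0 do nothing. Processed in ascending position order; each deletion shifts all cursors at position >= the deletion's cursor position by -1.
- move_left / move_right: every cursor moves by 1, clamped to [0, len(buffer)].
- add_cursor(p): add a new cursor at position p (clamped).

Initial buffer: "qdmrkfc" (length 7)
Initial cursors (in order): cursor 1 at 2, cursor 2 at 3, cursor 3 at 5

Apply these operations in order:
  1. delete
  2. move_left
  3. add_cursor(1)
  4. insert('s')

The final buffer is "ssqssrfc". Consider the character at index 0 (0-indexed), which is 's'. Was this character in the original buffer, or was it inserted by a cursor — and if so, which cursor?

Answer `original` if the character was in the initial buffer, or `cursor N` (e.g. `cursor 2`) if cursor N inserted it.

After op 1 (delete): buffer="qrfc" (len 4), cursors c1@1 c2@1 c3@2, authorship ....
After op 2 (move_left): buffer="qrfc" (len 4), cursors c1@0 c2@0 c3@1, authorship ....
After op 3 (add_cursor(1)): buffer="qrfc" (len 4), cursors c1@0 c2@0 c3@1 c4@1, authorship ....
After op 4 (insert('s')): buffer="ssqssrfc" (len 8), cursors c1@2 c2@2 c3@5 c4@5, authorship 12.34...
Authorship (.=original, N=cursor N): 1 2 . 3 4 . . .
Index 0: author = 1

Answer: cursor 1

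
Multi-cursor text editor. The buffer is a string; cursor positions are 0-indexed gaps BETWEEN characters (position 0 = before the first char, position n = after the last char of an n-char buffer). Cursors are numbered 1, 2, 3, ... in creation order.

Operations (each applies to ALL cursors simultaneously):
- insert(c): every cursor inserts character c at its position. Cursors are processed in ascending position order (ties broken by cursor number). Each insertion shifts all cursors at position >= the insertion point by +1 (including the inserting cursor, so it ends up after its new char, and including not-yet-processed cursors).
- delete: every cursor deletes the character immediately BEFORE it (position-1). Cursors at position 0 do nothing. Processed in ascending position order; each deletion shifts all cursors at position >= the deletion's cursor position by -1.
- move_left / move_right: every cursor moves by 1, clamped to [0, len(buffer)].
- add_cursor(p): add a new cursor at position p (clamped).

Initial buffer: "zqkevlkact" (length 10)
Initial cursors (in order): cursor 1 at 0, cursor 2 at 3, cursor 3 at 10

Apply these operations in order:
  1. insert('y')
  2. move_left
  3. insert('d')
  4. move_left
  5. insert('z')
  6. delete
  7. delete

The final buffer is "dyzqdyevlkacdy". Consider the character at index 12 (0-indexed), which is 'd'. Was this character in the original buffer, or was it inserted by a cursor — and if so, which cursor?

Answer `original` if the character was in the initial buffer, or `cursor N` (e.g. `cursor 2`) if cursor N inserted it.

After op 1 (insert('y')): buffer="yzqkyevlkacty" (len 13), cursors c1@1 c2@5 c3@13, authorship 1...2.......3
After op 2 (move_left): buffer="yzqkyevlkacty" (len 13), cursors c1@0 c2@4 c3@12, authorship 1...2.......3
After op 3 (insert('d')): buffer="dyzqkdyevlkactdy" (len 16), cursors c1@1 c2@6 c3@15, authorship 11...22.......33
After op 4 (move_left): buffer="dyzqkdyevlkactdy" (len 16), cursors c1@0 c2@5 c3@14, authorship 11...22.......33
After op 5 (insert('z')): buffer="zdyzqkzdyevlkactzdy" (len 19), cursors c1@1 c2@7 c3@17, authorship 111...222.......333
After op 6 (delete): buffer="dyzqkdyevlkactdy" (len 16), cursors c1@0 c2@5 c3@14, authorship 11...22.......33
After op 7 (delete): buffer="dyzqdyevlkacdy" (len 14), cursors c1@0 c2@4 c3@12, authorship 11..22......33
Authorship (.=original, N=cursor N): 1 1 . . 2 2 . . . . . . 3 3
Index 12: author = 3

Answer: cursor 3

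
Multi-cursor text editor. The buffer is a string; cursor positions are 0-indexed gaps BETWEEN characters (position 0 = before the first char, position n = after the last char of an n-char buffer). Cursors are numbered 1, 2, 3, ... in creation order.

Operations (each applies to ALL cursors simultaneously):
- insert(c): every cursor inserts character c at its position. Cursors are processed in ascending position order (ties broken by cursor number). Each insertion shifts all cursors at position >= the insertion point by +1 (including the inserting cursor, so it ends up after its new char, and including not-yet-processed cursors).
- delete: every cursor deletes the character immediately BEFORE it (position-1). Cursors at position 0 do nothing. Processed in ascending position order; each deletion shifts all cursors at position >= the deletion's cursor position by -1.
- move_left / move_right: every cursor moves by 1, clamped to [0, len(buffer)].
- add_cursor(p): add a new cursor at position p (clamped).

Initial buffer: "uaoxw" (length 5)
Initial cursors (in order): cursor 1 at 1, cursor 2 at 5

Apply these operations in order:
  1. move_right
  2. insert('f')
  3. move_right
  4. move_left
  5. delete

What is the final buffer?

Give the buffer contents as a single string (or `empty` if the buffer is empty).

Answer: uaoxf

Derivation:
After op 1 (move_right): buffer="uaoxw" (len 5), cursors c1@2 c2@5, authorship .....
After op 2 (insert('f')): buffer="uafoxwf" (len 7), cursors c1@3 c2@7, authorship ..1...2
After op 3 (move_right): buffer="uafoxwf" (len 7), cursors c1@4 c2@7, authorship ..1...2
After op 4 (move_left): buffer="uafoxwf" (len 7), cursors c1@3 c2@6, authorship ..1...2
After op 5 (delete): buffer="uaoxf" (len 5), cursors c1@2 c2@4, authorship ....2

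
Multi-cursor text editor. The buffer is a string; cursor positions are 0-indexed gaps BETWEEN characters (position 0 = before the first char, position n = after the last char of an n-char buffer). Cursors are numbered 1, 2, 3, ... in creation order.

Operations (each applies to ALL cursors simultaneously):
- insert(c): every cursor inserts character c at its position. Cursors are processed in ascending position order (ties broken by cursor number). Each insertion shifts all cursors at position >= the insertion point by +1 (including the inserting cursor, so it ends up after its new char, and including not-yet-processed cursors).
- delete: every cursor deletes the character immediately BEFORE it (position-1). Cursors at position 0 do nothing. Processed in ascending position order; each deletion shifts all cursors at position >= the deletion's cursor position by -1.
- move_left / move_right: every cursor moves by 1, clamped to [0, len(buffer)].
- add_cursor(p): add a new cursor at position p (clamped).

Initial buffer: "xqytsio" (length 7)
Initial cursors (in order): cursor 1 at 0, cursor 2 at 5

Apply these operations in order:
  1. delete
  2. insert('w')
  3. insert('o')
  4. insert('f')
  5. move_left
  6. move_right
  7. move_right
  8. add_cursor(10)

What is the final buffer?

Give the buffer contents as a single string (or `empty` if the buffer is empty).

Answer: wofxqytwofio

Derivation:
After op 1 (delete): buffer="xqytio" (len 6), cursors c1@0 c2@4, authorship ......
After op 2 (insert('w')): buffer="wxqytwio" (len 8), cursors c1@1 c2@6, authorship 1....2..
After op 3 (insert('o')): buffer="woxqytwoio" (len 10), cursors c1@2 c2@8, authorship 11....22..
After op 4 (insert('f')): buffer="wofxqytwofio" (len 12), cursors c1@3 c2@10, authorship 111....222..
After op 5 (move_left): buffer="wofxqytwofio" (len 12), cursors c1@2 c2@9, authorship 111....222..
After op 6 (move_right): buffer="wofxqytwofio" (len 12), cursors c1@3 c2@10, authorship 111....222..
After op 7 (move_right): buffer="wofxqytwofio" (len 12), cursors c1@4 c2@11, authorship 111....222..
After op 8 (add_cursor(10)): buffer="wofxqytwofio" (len 12), cursors c1@4 c3@10 c2@11, authorship 111....222..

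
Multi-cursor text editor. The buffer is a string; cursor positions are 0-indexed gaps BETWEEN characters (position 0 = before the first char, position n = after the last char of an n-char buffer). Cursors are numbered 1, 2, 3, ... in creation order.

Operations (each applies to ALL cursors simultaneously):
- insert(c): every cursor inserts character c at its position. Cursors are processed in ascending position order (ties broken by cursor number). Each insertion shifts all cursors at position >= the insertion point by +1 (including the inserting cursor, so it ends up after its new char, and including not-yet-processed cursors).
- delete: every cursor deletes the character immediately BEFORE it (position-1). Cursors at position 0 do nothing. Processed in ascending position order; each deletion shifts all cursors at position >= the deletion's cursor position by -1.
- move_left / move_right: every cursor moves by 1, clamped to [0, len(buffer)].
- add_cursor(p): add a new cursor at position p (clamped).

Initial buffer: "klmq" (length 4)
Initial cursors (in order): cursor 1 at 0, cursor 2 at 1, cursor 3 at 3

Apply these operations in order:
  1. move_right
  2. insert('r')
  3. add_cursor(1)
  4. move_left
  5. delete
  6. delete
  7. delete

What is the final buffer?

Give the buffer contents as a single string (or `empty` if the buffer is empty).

Answer: r

Derivation:
After op 1 (move_right): buffer="klmq" (len 4), cursors c1@1 c2@2 c3@4, authorship ....
After op 2 (insert('r')): buffer="krlrmqr" (len 7), cursors c1@2 c2@4 c3@7, authorship .1.2..3
After op 3 (add_cursor(1)): buffer="krlrmqr" (len 7), cursors c4@1 c1@2 c2@4 c3@7, authorship .1.2..3
After op 4 (move_left): buffer="krlrmqr" (len 7), cursors c4@0 c1@1 c2@3 c3@6, authorship .1.2..3
After op 5 (delete): buffer="rrmr" (len 4), cursors c1@0 c4@0 c2@1 c3@3, authorship 12.3
After op 6 (delete): buffer="rr" (len 2), cursors c1@0 c2@0 c4@0 c3@1, authorship 23
After op 7 (delete): buffer="r" (len 1), cursors c1@0 c2@0 c3@0 c4@0, authorship 3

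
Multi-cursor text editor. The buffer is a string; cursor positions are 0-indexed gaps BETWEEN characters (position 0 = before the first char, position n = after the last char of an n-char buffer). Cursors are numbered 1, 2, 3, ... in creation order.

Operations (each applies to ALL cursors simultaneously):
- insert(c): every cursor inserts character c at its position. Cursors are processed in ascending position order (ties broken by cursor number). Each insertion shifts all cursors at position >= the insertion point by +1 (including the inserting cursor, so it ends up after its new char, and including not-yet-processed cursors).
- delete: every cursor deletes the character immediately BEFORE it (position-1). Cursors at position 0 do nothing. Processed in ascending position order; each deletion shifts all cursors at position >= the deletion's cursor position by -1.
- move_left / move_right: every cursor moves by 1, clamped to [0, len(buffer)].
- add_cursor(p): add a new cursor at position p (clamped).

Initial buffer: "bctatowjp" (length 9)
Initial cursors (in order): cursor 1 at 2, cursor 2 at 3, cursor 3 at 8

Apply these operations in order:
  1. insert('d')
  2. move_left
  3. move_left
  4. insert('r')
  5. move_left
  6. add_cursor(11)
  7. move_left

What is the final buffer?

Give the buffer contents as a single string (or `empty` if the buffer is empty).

After op 1 (insert('d')): buffer="bcdtdatowjdp" (len 12), cursors c1@3 c2@5 c3@11, authorship ..1.2.....3.
After op 2 (move_left): buffer="bcdtdatowjdp" (len 12), cursors c1@2 c2@4 c3@10, authorship ..1.2.....3.
After op 3 (move_left): buffer="bcdtdatowjdp" (len 12), cursors c1@1 c2@3 c3@9, authorship ..1.2.....3.
After op 4 (insert('r')): buffer="brcdrtdatowrjdp" (len 15), cursors c1@2 c2@5 c3@12, authorship .1.12.2....3.3.
After op 5 (move_left): buffer="brcdrtdatowrjdp" (len 15), cursors c1@1 c2@4 c3@11, authorship .1.12.2....3.3.
After op 6 (add_cursor(11)): buffer="brcdrtdatowrjdp" (len 15), cursors c1@1 c2@4 c3@11 c4@11, authorship .1.12.2....3.3.
After op 7 (move_left): buffer="brcdrtdatowrjdp" (len 15), cursors c1@0 c2@3 c3@10 c4@10, authorship .1.12.2....3.3.

Answer: brcdrtdatowrjdp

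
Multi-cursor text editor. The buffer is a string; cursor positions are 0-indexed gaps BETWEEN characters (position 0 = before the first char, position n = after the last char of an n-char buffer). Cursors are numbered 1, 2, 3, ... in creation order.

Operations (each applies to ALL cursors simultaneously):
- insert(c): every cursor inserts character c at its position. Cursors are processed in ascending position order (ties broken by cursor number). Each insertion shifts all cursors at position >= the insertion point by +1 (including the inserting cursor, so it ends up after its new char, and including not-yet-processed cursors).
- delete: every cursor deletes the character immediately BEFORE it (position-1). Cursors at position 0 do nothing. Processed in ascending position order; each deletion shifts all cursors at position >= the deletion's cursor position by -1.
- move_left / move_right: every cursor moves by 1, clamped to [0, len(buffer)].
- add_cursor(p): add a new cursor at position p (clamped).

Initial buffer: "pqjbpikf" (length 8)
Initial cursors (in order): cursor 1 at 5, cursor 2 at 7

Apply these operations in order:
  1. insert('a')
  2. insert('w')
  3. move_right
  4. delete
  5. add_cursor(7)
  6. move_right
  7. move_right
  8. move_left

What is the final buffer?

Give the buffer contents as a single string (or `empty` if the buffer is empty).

After op 1 (insert('a')): buffer="pqjbpaikaf" (len 10), cursors c1@6 c2@9, authorship .....1..2.
After op 2 (insert('w')): buffer="pqjbpawikawf" (len 12), cursors c1@7 c2@11, authorship .....11..22.
After op 3 (move_right): buffer="pqjbpawikawf" (len 12), cursors c1@8 c2@12, authorship .....11..22.
After op 4 (delete): buffer="pqjbpawkaw" (len 10), cursors c1@7 c2@10, authorship .....11.22
After op 5 (add_cursor(7)): buffer="pqjbpawkaw" (len 10), cursors c1@7 c3@7 c2@10, authorship .....11.22
After op 6 (move_right): buffer="pqjbpawkaw" (len 10), cursors c1@8 c3@8 c2@10, authorship .....11.22
After op 7 (move_right): buffer="pqjbpawkaw" (len 10), cursors c1@9 c3@9 c2@10, authorship .....11.22
After op 8 (move_left): buffer="pqjbpawkaw" (len 10), cursors c1@8 c3@8 c2@9, authorship .....11.22

Answer: pqjbpawkaw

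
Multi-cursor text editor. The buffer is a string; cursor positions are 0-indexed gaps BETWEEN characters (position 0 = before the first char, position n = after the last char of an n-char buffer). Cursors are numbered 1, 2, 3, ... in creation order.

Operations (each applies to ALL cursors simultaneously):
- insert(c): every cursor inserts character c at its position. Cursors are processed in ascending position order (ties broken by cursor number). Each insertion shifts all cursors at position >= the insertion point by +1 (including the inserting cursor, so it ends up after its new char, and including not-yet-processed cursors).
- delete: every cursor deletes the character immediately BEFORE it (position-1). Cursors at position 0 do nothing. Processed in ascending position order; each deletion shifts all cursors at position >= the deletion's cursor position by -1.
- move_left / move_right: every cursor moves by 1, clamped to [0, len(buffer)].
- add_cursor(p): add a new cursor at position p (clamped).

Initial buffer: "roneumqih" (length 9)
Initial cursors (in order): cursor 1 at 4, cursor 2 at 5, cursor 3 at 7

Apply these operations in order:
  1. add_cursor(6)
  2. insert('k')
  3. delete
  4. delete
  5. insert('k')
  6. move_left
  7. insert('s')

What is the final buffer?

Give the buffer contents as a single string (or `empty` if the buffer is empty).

Answer: ronkkksssskih

Derivation:
After op 1 (add_cursor(6)): buffer="roneumqih" (len 9), cursors c1@4 c2@5 c4@6 c3@7, authorship .........
After op 2 (insert('k')): buffer="ronekukmkqkih" (len 13), cursors c1@5 c2@7 c4@9 c3@11, authorship ....1.2.4.3..
After op 3 (delete): buffer="roneumqih" (len 9), cursors c1@4 c2@5 c4@6 c3@7, authorship .........
After op 4 (delete): buffer="ronih" (len 5), cursors c1@3 c2@3 c3@3 c4@3, authorship .....
After op 5 (insert('k')): buffer="ronkkkkih" (len 9), cursors c1@7 c2@7 c3@7 c4@7, authorship ...1234..
After op 6 (move_left): buffer="ronkkkkih" (len 9), cursors c1@6 c2@6 c3@6 c4@6, authorship ...1234..
After op 7 (insert('s')): buffer="ronkkksssskih" (len 13), cursors c1@10 c2@10 c3@10 c4@10, authorship ...12312344..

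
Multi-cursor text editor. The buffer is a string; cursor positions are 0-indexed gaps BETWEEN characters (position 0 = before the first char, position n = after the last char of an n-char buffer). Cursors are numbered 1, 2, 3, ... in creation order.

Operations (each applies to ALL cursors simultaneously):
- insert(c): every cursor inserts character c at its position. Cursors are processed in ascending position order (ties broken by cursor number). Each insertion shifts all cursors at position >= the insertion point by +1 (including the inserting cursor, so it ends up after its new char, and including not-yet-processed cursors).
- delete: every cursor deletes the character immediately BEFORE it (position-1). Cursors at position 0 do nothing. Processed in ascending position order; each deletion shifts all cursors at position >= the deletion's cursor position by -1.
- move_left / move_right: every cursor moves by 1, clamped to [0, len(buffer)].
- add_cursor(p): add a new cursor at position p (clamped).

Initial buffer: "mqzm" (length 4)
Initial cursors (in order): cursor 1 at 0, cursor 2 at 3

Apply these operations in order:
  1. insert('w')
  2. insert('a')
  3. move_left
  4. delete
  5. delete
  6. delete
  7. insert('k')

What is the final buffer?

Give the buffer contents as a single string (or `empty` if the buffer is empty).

Answer: kamkam

Derivation:
After op 1 (insert('w')): buffer="wmqzwm" (len 6), cursors c1@1 c2@5, authorship 1...2.
After op 2 (insert('a')): buffer="wamqzwam" (len 8), cursors c1@2 c2@7, authorship 11...22.
After op 3 (move_left): buffer="wamqzwam" (len 8), cursors c1@1 c2@6, authorship 11...22.
After op 4 (delete): buffer="amqzam" (len 6), cursors c1@0 c2@4, authorship 1...2.
After op 5 (delete): buffer="amqam" (len 5), cursors c1@0 c2@3, authorship 1..2.
After op 6 (delete): buffer="amam" (len 4), cursors c1@0 c2@2, authorship 1.2.
After op 7 (insert('k')): buffer="kamkam" (len 6), cursors c1@1 c2@4, authorship 11.22.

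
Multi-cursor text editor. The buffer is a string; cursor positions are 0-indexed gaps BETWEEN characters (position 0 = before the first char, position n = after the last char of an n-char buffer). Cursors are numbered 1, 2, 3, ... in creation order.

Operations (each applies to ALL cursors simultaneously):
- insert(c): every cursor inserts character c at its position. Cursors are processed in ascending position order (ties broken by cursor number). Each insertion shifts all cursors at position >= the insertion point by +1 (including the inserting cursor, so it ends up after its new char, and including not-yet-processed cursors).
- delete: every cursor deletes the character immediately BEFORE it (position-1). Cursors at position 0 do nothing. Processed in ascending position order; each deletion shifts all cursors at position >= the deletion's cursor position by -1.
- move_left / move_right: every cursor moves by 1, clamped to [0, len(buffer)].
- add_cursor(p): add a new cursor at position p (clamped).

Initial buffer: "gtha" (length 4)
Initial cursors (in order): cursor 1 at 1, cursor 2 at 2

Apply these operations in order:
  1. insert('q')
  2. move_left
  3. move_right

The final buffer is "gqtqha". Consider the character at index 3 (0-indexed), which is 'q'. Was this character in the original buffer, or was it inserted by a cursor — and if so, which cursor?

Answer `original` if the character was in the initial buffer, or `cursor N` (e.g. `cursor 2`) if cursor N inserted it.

After op 1 (insert('q')): buffer="gqtqha" (len 6), cursors c1@2 c2@4, authorship .1.2..
After op 2 (move_left): buffer="gqtqha" (len 6), cursors c1@1 c2@3, authorship .1.2..
After op 3 (move_right): buffer="gqtqha" (len 6), cursors c1@2 c2@4, authorship .1.2..
Authorship (.=original, N=cursor N): . 1 . 2 . .
Index 3: author = 2

Answer: cursor 2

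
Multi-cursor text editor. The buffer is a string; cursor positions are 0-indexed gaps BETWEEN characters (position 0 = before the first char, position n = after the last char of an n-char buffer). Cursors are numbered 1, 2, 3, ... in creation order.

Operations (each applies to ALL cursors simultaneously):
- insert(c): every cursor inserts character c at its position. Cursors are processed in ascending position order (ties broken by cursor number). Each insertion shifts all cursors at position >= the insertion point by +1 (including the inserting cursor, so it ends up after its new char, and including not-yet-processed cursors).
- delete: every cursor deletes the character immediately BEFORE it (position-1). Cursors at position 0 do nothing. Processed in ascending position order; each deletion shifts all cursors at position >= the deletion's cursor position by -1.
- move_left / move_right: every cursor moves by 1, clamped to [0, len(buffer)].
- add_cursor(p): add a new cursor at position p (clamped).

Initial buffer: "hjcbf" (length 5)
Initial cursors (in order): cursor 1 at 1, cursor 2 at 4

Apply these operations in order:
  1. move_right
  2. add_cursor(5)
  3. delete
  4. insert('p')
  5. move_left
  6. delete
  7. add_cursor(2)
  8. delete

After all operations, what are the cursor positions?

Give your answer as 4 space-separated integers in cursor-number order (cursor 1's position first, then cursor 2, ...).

After op 1 (move_right): buffer="hjcbf" (len 5), cursors c1@2 c2@5, authorship .....
After op 2 (add_cursor(5)): buffer="hjcbf" (len 5), cursors c1@2 c2@5 c3@5, authorship .....
After op 3 (delete): buffer="hc" (len 2), cursors c1@1 c2@2 c3@2, authorship ..
After op 4 (insert('p')): buffer="hpcpp" (len 5), cursors c1@2 c2@5 c3@5, authorship .1.23
After op 5 (move_left): buffer="hpcpp" (len 5), cursors c1@1 c2@4 c3@4, authorship .1.23
After op 6 (delete): buffer="pp" (len 2), cursors c1@0 c2@1 c3@1, authorship 13
After op 7 (add_cursor(2)): buffer="pp" (len 2), cursors c1@0 c2@1 c3@1 c4@2, authorship 13
After op 8 (delete): buffer="" (len 0), cursors c1@0 c2@0 c3@0 c4@0, authorship 

Answer: 0 0 0 0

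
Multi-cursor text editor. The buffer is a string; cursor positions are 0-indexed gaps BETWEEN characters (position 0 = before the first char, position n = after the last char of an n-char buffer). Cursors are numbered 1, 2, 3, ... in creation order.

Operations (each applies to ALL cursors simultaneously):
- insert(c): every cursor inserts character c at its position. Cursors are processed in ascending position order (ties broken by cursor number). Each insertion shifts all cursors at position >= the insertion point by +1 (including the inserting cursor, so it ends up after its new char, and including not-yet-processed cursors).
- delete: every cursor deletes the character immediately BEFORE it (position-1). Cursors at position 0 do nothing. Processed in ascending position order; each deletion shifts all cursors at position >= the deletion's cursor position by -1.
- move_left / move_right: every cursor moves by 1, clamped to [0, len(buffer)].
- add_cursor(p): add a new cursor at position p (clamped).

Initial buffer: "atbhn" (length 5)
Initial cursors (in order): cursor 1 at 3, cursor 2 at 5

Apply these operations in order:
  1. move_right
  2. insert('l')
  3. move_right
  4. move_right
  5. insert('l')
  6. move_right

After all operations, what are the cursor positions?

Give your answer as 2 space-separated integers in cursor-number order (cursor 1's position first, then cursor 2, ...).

After op 1 (move_right): buffer="atbhn" (len 5), cursors c1@4 c2@5, authorship .....
After op 2 (insert('l')): buffer="atbhlnl" (len 7), cursors c1@5 c2@7, authorship ....1.2
After op 3 (move_right): buffer="atbhlnl" (len 7), cursors c1@6 c2@7, authorship ....1.2
After op 4 (move_right): buffer="atbhlnl" (len 7), cursors c1@7 c2@7, authorship ....1.2
After op 5 (insert('l')): buffer="atbhlnlll" (len 9), cursors c1@9 c2@9, authorship ....1.212
After op 6 (move_right): buffer="atbhlnlll" (len 9), cursors c1@9 c2@9, authorship ....1.212

Answer: 9 9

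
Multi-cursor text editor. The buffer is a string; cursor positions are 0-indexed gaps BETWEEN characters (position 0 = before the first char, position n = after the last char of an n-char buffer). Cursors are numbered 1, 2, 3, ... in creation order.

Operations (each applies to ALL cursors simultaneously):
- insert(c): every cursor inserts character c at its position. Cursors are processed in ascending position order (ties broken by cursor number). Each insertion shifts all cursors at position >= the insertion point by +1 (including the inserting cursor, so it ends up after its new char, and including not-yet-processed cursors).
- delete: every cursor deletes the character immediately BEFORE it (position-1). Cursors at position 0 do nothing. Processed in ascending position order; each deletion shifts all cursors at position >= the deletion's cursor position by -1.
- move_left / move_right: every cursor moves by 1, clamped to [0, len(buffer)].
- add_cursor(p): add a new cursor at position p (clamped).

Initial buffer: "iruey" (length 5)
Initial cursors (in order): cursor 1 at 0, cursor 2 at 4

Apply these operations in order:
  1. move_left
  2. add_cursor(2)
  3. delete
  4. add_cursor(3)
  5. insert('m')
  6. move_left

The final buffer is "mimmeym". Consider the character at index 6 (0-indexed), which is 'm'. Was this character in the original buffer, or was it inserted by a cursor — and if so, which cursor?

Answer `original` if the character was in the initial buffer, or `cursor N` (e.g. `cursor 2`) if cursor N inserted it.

Answer: cursor 4

Derivation:
After op 1 (move_left): buffer="iruey" (len 5), cursors c1@0 c2@3, authorship .....
After op 2 (add_cursor(2)): buffer="iruey" (len 5), cursors c1@0 c3@2 c2@3, authorship .....
After op 3 (delete): buffer="iey" (len 3), cursors c1@0 c2@1 c3@1, authorship ...
After op 4 (add_cursor(3)): buffer="iey" (len 3), cursors c1@0 c2@1 c3@1 c4@3, authorship ...
After op 5 (insert('m')): buffer="mimmeym" (len 7), cursors c1@1 c2@4 c3@4 c4@7, authorship 1.23..4
After op 6 (move_left): buffer="mimmeym" (len 7), cursors c1@0 c2@3 c3@3 c4@6, authorship 1.23..4
Authorship (.=original, N=cursor N): 1 . 2 3 . . 4
Index 6: author = 4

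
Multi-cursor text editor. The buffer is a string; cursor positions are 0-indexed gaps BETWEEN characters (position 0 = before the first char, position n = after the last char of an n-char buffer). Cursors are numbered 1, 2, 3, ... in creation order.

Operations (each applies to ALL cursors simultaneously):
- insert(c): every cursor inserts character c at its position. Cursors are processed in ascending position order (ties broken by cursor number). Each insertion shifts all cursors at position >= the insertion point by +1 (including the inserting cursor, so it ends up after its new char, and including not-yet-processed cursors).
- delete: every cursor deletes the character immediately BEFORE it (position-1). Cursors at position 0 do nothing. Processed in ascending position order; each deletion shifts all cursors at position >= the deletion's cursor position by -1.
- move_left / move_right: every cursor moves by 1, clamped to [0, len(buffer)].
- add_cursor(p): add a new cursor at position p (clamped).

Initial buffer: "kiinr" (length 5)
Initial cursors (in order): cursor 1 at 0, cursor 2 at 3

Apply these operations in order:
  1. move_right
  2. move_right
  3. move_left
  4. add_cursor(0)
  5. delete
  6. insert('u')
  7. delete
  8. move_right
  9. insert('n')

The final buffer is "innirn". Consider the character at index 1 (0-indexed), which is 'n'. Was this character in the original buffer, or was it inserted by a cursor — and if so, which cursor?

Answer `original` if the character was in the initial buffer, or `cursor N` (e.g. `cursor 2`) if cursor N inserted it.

Answer: cursor 1

Derivation:
After op 1 (move_right): buffer="kiinr" (len 5), cursors c1@1 c2@4, authorship .....
After op 2 (move_right): buffer="kiinr" (len 5), cursors c1@2 c2@5, authorship .....
After op 3 (move_left): buffer="kiinr" (len 5), cursors c1@1 c2@4, authorship .....
After op 4 (add_cursor(0)): buffer="kiinr" (len 5), cursors c3@0 c1@1 c2@4, authorship .....
After op 5 (delete): buffer="iir" (len 3), cursors c1@0 c3@0 c2@2, authorship ...
After op 6 (insert('u')): buffer="uuiiur" (len 6), cursors c1@2 c3@2 c2@5, authorship 13..2.
After op 7 (delete): buffer="iir" (len 3), cursors c1@0 c3@0 c2@2, authorship ...
After op 8 (move_right): buffer="iir" (len 3), cursors c1@1 c3@1 c2@3, authorship ...
After op 9 (insert('n')): buffer="innirn" (len 6), cursors c1@3 c3@3 c2@6, authorship .13..2
Authorship (.=original, N=cursor N): . 1 3 . . 2
Index 1: author = 1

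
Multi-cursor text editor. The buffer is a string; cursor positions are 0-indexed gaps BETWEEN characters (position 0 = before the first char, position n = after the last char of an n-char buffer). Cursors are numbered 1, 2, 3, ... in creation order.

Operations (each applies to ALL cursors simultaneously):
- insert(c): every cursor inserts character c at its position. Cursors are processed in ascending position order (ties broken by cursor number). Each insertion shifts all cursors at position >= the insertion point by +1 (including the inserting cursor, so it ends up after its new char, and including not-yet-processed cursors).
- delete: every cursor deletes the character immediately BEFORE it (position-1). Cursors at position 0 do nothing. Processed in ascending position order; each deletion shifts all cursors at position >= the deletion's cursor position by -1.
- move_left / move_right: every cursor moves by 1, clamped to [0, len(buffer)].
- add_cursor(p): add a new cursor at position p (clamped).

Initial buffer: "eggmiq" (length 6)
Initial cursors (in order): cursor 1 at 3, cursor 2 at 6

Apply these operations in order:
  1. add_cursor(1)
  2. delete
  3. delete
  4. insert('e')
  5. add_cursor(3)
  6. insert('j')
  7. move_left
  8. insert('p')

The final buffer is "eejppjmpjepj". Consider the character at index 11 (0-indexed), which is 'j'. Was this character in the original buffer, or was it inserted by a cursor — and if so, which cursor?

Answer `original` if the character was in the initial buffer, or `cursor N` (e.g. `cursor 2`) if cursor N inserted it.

Answer: cursor 2

Derivation:
After op 1 (add_cursor(1)): buffer="eggmiq" (len 6), cursors c3@1 c1@3 c2@6, authorship ......
After op 2 (delete): buffer="gmi" (len 3), cursors c3@0 c1@1 c2@3, authorship ...
After op 3 (delete): buffer="m" (len 1), cursors c1@0 c3@0 c2@1, authorship .
After op 4 (insert('e')): buffer="eeme" (len 4), cursors c1@2 c3@2 c2@4, authorship 13.2
After op 5 (add_cursor(3)): buffer="eeme" (len 4), cursors c1@2 c3@2 c4@3 c2@4, authorship 13.2
After op 6 (insert('j')): buffer="eejjmjej" (len 8), cursors c1@4 c3@4 c4@6 c2@8, authorship 1313.422
After op 7 (move_left): buffer="eejjmjej" (len 8), cursors c1@3 c3@3 c4@5 c2@7, authorship 1313.422
After op 8 (insert('p')): buffer="eejppjmpjepj" (len 12), cursors c1@5 c3@5 c4@8 c2@11, authorship 131133.44222
Authorship (.=original, N=cursor N): 1 3 1 1 3 3 . 4 4 2 2 2
Index 11: author = 2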